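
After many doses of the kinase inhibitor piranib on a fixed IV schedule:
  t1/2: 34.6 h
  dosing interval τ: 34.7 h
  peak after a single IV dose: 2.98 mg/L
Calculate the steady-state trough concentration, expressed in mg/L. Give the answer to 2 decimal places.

2.97 mg/L

k = ln2 / t½ = 0.693147 / 34.6 = 0.02003 h⁻¹
e^(−kτ) = e^(−0.02003 × 34.7) = 0.4991
Accumulation ratio R = 1 / (1 − e^(−kτ)) = 1 / (1 − 0.4991) = 1.996
Steady-state trough = C₀ × R × e^(−kτ) = 2.98 × 1.996 × 0.4991 = 2.969 mg/L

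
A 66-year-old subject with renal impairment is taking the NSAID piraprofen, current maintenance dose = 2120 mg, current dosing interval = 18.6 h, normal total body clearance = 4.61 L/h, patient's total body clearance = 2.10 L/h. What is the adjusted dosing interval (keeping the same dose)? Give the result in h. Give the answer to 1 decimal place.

40.8 h

To keep the same average steady-state level, dosing rate must scale with clearance.
CL ratio = 2.10 / 4.61 = 0.4555
New interval (same dose) = 18.6 / 0.4555 = 40.83 h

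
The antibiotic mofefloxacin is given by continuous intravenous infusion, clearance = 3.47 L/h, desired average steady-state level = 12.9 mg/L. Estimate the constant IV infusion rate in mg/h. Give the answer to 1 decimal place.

44.8 mg/h

At steady state, infusion rate R₀ = Css × CL = 12.9 × 3.470 = 44.76 mg/h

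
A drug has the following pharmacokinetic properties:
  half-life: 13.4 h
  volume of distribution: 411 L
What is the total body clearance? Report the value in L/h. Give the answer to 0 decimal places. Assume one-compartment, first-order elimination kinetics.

21 L/h

k = ln2 / t½ = 0.693147 / 13.4 = 0.05173 h⁻¹
CL = k × Vd = 0.05173 × 411 = 21.26 L/h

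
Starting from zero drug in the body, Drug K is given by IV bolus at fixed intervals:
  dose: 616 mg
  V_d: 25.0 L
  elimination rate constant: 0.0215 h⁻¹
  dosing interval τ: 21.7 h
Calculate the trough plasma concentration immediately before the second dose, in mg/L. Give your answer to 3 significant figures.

15.5 mg/L

C₀ per dose = Dose / Vd = 616 / 25.0 = 24.64 mg/L
Fraction remaining after one interval: r = e^(−kτ) = e^(−0.02150 × 21.7) = 0.6272
Before dose 2, 1 dose has been given (aged 1τ).
C_trough = C₀ × r = 24.64 × 0.6272 = 15.45 mg/L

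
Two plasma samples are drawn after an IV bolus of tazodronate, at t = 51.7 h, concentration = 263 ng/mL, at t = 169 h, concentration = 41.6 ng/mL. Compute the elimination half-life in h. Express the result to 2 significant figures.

44 h

k = ln(C₁/C₂) / (t₂ − t₁) = ln(263/41.6) / (169 − 51.7)
  = 1.844 / 117.3 = 0.01572 h⁻¹
t½ = ln2 / k = 0.693147 / 0.01572 = 44.09 h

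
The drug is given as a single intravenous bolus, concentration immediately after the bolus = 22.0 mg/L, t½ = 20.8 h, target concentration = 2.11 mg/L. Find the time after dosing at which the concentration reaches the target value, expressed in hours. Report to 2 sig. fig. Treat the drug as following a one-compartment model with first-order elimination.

70 h

k = ln2 / t½ = 0.693147 / 20.8 = 0.03332 h⁻¹
t = ln(C₀ / C) / k = ln(22.00 / 2.11) / 0.03332
  = ln(10.43) / 0.03332 = 2.345 / 0.03332 = 70.38 h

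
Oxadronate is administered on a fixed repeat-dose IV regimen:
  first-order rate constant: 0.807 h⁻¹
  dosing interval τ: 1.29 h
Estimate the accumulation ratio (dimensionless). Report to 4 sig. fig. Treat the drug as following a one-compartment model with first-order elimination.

e^(−kτ) = e^(−0.8070 × 1.29) = 0.3531
Accumulation ratio R = 1 / (1 − e^(−kτ)) = 1 / (1 − 0.3531) = 1.546

1.546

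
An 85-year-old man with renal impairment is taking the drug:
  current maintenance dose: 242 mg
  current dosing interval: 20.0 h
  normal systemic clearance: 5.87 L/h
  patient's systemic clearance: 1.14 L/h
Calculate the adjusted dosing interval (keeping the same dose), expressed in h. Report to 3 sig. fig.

103 h

To keep the same average steady-state level, dosing rate must scale with clearance.
CL ratio = 1.14 / 5.87 = 0.1942
New interval (same dose) = 20.0 / 0.1942 = 103.0 h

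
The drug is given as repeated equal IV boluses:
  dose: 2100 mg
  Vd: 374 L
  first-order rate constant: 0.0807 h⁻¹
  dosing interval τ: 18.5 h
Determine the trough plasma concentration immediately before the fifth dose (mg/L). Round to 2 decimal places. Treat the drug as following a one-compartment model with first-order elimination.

1.62 mg/L

C₀ per dose = Dose / Vd = 2100 / 374 = 5.615 mg/L
Fraction remaining after one interval: r = e^(−kτ) = e^(−0.08070 × 18.5) = 0.2247
Before dose 5, 4 doses have been given (aged 1τ, 2τ, 3τ, 4τ).
C_trough = C₀ × (r + r² + … + r^4) = C₀ × r(1−r^4)/(1−r)
        = 5.615 × 0.2247 × (1 − 0.002549) / (1 − 0.2247) = 1.623 mg/L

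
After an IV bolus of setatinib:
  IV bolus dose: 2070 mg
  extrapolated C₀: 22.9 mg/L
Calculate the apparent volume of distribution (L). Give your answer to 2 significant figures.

90 L

Vd = Dose / C₀ = 2070 / 22.9 = 90.39 L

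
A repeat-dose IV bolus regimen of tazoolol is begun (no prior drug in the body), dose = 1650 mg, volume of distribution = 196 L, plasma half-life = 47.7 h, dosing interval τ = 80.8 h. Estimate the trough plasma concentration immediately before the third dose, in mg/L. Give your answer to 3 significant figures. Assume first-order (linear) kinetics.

3.41 mg/L

C₀ per dose = Dose / Vd = 1650 / 196 = 8.418 mg/L
k = ln2 / t½ = 0.693147 / 47.7 = 0.01453 h⁻¹
Fraction remaining after one interval: r = e^(−kτ) = e^(−0.01453 × 80.8) = 0.3091
Before dose 3, 2 doses have been given (aged 1τ, 2τ).
C_trough = C₀ × (r + r²) = 8.418 × (0.3091 + 0.09554) = 3.406 mg/L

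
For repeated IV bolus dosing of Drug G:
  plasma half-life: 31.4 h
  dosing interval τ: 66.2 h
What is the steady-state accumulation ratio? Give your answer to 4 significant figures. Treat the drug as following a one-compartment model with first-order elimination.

k = ln2 / t½ = 0.693147 / 31.4 = 0.02207 h⁻¹
e^(−kτ) = e^(−0.02207 × 66.2) = 0.2320
Accumulation ratio R = 1 / (1 − e^(−kτ)) = 1 / (1 − 0.2320) = 1.302

1.302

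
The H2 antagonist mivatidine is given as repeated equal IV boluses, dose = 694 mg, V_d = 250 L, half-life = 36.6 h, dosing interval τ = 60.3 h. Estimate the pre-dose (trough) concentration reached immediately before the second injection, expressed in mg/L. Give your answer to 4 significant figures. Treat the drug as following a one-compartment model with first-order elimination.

0.8861 mg/L

C₀ per dose = Dose / Vd = 694 / 250 = 2.776 mg/L
k = ln2 / t½ = 0.693147 / 36.6 = 0.01894 h⁻¹
Fraction remaining after one interval: r = e^(−kτ) = e^(−0.01894 × 60.3) = 0.3192
Before dose 2, 1 dose has been given (aged 1τ).
C_trough = C₀ × r = 2.776 × 0.3192 = 0.8861 mg/L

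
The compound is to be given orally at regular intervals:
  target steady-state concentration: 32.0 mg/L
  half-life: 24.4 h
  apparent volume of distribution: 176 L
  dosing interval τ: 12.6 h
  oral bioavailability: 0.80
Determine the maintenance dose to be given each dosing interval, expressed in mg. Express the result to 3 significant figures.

2520 mg

k = ln2 / t½ = 0.693147 / 24.4 = 0.02841 h⁻¹
CL = k × Vd = 0.02841 × 176 = 5.000 L/h
At steady state, F × (Dose/τ) = Css × CL.
Dose = Css × CL × τ / F = 32.0 × 5.000 × 12.6 / 0.80 = 2520 mg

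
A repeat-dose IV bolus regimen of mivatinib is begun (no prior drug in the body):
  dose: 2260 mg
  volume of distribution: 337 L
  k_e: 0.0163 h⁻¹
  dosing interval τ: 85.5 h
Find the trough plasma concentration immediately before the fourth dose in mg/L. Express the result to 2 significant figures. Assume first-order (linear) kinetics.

C₀ per dose = Dose / Vd = 2260 / 337 = 6.706 mg/L
Fraction remaining after one interval: r = e^(−kτ) = e^(−0.01630 × 85.5) = 0.2482
Before dose 4, 3 doses have been given (aged 1τ, 2τ, 3τ).
C_trough = C₀ × (r + r² + … + r^3) = C₀ × r(1−r^3)/(1−r)
        = 6.706 × 0.2482 × (1 − 0.01529) / (1 − 0.2482) = 2.180 mg/L

2.2 mg/L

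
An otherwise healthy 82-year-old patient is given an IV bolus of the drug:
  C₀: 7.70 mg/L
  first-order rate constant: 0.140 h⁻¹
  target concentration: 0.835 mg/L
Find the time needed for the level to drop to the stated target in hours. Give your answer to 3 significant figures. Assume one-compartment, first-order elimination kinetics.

t = ln(C₀ / C) / k = ln(7.700 / 0.835) / 0.1400
  = ln(9.222) / 0.1400 = 2.222 / 0.1400 = 15.87 h

15.9 h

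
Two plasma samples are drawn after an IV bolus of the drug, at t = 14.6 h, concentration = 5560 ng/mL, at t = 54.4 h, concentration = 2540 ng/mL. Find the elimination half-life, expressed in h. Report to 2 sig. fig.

35 h

k = ln(C₁/C₂) / (t₂ − t₁) = ln(5560/2540) / (54.4 − 14.6)
  = 0.7834 / 39.80 = 0.01968 h⁻¹
t½ = ln2 / k = 0.693147 / 0.01968 = 35.22 h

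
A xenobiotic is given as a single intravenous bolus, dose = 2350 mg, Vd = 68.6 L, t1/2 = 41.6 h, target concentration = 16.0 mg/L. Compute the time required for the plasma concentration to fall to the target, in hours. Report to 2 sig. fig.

46 h

C₀ = Dose / Vd = 2350 / 68.6 = 34.26 mg/L
k = ln2 / t½ = 0.693147 / 41.6 = 0.01666 h⁻¹
t = ln(C₀ / C) / k = ln(34.26 / 16.0) / 0.01666
  = ln(2.141) / 0.01666 = 0.7613 / 0.01666 = 45.70 h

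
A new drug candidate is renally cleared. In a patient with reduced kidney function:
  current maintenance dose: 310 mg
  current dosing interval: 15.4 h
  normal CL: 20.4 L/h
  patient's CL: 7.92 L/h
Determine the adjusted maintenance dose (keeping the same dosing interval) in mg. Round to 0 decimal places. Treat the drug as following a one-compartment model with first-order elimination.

To keep the same average steady-state level, dosing rate must scale with clearance.
CL ratio = 7.92 / 20.4 = 0.3882
New dose (same interval) = 310 × 0.3882 = 120.3 mg

120 mg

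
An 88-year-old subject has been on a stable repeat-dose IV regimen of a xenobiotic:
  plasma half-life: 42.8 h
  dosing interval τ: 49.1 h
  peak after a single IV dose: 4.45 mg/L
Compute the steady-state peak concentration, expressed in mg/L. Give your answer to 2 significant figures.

k = ln2 / t½ = 0.693147 / 42.8 = 0.01620 h⁻¹
e^(−kτ) = e^(−0.01620 × 49.1) = 0.4514
Accumulation ratio R = 1 / (1 − e^(−kτ)) = 1 / (1 − 0.4514) = 1.823
Steady-state peak = C₀ × R = 4.45 × 1.823 = 8.112 mg/L

8.1 mg/L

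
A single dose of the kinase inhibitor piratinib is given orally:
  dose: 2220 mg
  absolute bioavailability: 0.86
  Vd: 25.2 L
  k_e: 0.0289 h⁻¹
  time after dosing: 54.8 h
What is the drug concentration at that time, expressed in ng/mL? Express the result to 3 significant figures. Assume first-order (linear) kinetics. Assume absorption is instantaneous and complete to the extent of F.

15500 ng/mL

Amount reaching circulation = F × Dose = 0.86 × 2220 = 1909 mg
C₀ = F·Dose / Vd = 1909 / 25.2 = 75.75 mg/L
C = C₀ · e^(−k·t) = 75.75 × e^(−0.02890 × 54.8)
  = 75.75 × 0.2052 = 15.54 mg/L
Convert: 15.54 mg/L × 1000 = 15540 ng/mL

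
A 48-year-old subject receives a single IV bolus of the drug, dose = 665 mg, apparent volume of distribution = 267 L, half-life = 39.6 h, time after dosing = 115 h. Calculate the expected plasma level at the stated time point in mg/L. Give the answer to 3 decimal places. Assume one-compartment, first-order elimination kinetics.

0.333 mg/L

C₀ = Dose / Vd = 665.0 / 267 = 2.491 mg/L
k = ln2 / t½ = 0.693147 / 39.6 = 0.01750 h⁻¹
C = C₀ · e^(−k·t) = 2.491 × e^(−0.01750 × 115)
  = 2.491 × 0.1337 = 0.3330 mg/L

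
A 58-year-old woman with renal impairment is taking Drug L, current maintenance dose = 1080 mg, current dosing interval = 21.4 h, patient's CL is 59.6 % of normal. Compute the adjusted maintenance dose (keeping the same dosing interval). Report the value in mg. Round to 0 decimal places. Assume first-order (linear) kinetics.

644 mg

To keep the same average steady-state level, dosing rate must scale with clearance.
CL ratio = 59.6 / 100 = 0.5960
New dose (same interval) = 1080 × 0.5960 = 643.7 mg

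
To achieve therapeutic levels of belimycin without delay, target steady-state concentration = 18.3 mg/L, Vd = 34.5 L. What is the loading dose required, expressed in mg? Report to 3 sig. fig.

631 mg

LD = Css × Vd = 18.3 × 34.5 = 631.4 mg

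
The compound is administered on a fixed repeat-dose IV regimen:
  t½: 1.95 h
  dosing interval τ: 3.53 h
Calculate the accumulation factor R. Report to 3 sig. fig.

1.40

k = ln2 / t½ = 0.693147 / 1.95 = 0.3555 h⁻¹
e^(−kτ) = e^(−0.3555 × 3.53) = 0.2851
Accumulation ratio R = 1 / (1 − e^(−kτ)) = 1 / (1 − 0.2851) = 1.399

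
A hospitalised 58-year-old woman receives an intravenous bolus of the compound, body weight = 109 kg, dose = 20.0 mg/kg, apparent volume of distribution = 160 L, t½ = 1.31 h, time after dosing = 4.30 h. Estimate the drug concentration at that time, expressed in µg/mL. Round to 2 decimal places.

1.40 µg/mL

Total dose = 20.0 × 109 = 2180 mg
C₀ = Dose / Vd = 2180 / 160 = 13.63 mg/L
k = ln2 / t½ = 0.693147 / 1.31 = 0.5291 h⁻¹
C = C₀ · e^(−k·t) = 13.63 × e^(−0.5291 × 4.30)
  = 13.63 × 0.1028 = 1.401 mg/L
(1.401 mg/L = 1.401 µg/mL)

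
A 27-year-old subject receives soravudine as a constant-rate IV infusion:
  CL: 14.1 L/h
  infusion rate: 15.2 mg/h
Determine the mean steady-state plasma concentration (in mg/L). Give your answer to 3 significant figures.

1.08 mg/L

At steady state Css = R₀ / CL = 15.2 / 14.10 = 1.078 mg/L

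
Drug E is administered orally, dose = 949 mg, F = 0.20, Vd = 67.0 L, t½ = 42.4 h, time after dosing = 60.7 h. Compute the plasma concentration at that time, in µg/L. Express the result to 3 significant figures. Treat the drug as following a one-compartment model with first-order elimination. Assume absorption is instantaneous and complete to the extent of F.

1050 µg/L

Amount reaching circulation = F × Dose = 0.20 × 949.0 = 189.8 mg
C₀ = F·Dose / Vd = 189.8 / 67.0 = 2.833 mg/L
k = ln2 / t½ = 0.693147 / 42.4 = 0.01635 h⁻¹
C = C₀ · e^(−k·t) = 2.833 × e^(−0.01635 × 60.7)
  = 2.833 × 0.3707 = 1.050 mg/L
Convert: 1.050 mg/L × 1000 = 1050 µg/L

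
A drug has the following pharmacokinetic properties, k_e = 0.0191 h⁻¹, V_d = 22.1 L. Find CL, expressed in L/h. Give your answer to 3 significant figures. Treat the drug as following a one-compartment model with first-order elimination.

CL = k × Vd = 0.0191 × 22.1 = 0.4221 L/h

0.422 L/h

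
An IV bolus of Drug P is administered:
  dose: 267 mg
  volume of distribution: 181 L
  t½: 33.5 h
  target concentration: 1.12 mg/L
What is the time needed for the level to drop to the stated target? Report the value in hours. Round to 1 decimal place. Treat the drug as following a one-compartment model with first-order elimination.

13.3 h

C₀ = Dose / Vd = 267.0 / 181 = 1.475 mg/L
k = ln2 / t½ = 0.693147 / 33.5 = 0.02069 h⁻¹
t = ln(C₀ / C) / k = ln(1.475 / 1.12) / 0.02069
  = ln(1.317) / 0.02069 = 0.2754 / 0.02069 = 13.31 h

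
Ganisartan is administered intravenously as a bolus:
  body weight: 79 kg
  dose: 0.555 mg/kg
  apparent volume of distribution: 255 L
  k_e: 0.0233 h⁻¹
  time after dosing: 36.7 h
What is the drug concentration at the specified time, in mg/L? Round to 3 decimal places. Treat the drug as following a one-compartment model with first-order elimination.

Total dose = 0.555 × 79 = 43.85 mg
C₀ = Dose / Vd = 43.85 / 255 = 0.1720 mg/L
C = C₀ · e^(−k·t) = 0.1720 × e^(−0.02330 × 36.7)
  = 0.1720 × 0.4252 = 0.07313 mg/L

0.073 mg/L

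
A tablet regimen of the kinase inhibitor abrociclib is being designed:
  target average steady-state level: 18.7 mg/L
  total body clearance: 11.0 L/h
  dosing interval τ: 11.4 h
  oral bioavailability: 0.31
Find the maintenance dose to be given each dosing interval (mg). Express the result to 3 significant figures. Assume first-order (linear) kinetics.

At steady state, F × (Dose/τ) = Css × CL.
Dose = Css × CL × τ / F = 18.7 × 11.00 × 11.4 / 0.31 = 7564 mg

7560 mg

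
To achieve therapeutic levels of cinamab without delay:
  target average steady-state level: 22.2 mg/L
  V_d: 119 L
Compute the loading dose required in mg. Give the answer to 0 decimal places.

2642 mg

LD = Css × Vd = 22.2 × 119 = 2642 mg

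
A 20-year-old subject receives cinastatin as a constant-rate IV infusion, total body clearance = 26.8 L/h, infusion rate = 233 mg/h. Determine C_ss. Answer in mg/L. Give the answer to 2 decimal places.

At steady state Css = R₀ / CL = 233 / 26.80 = 8.694 mg/L

8.69 mg/L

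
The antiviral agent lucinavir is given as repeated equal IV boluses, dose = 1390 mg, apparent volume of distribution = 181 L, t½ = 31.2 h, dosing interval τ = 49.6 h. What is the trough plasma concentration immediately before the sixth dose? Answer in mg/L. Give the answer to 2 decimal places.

C₀ per dose = Dose / Vd = 1390 / 181 = 7.680 mg/L
k = ln2 / t½ = 0.693147 / 31.2 = 0.02222 h⁻¹
Fraction remaining after one interval: r = e^(−kτ) = e^(−0.02222 × 49.6) = 0.3322
Before dose 6, 5 doses have been given (aged 1τ, 2τ, 3τ, 4τ, 5τ).
C_trough = C₀ × (r + r² + … + r^5) = C₀ × r(1−r^5)/(1−r)
        = 7.680 × 0.3322 × (1 − 0.004046) / (1 − 0.3322) = 3.805 mg/L

3.81 mg/L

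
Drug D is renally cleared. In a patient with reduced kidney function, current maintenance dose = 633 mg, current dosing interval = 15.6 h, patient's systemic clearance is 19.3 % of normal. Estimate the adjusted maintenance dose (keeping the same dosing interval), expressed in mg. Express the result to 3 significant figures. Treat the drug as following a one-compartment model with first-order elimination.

To keep the same average steady-state level, dosing rate must scale with clearance.
CL ratio = 19.3 / 100 = 0.1930
New dose (same interval) = 633 × 0.1930 = 122.2 mg

122 mg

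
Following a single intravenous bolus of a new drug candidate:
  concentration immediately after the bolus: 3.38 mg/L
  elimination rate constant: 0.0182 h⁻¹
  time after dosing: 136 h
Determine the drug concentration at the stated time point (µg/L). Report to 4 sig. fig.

284.4 µg/L

C = C₀ · e^(−k·t) = 3.380 × e^(−0.01820 × 136)
  = 3.380 × 0.08415 = 0.2844 mg/L
Convert: 0.2844 mg/L × 1000 = 284.4 µg/L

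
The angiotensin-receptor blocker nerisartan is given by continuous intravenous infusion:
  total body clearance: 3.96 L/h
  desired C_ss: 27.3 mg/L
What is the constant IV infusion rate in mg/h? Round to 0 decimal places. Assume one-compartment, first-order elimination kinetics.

108 mg/h

At steady state, infusion rate R₀ = Css × CL = 27.3 × 3.960 = 108.1 mg/h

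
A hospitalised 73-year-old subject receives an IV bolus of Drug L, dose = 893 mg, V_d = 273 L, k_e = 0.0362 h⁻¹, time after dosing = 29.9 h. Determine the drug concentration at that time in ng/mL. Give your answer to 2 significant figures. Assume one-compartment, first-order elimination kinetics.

C₀ = Dose / Vd = 893.0 / 273 = 3.271 mg/L
C = C₀ · e^(−k·t) = 3.271 × e^(−0.03620 × 29.9)
  = 3.271 × 0.3388 = 1.108 mg/L
Convert: 1.108 mg/L × 1000 = 1108 ng/mL

1100 ng/mL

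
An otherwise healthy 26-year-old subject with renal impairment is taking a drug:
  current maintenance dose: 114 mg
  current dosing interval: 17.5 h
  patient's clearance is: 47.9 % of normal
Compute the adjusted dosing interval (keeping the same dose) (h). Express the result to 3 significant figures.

36.5 h

To keep the same average steady-state level, dosing rate must scale with clearance.
CL ratio = 47.9 / 100 = 0.4790
New interval (same dose) = 17.5 / 0.4790 = 36.53 h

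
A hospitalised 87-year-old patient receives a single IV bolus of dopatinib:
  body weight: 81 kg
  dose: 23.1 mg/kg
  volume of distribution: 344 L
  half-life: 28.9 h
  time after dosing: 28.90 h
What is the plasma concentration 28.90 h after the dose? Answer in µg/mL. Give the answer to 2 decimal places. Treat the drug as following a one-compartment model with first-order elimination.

2.72 µg/mL

Total dose = 23.1 × 81 = 1871 mg
C₀ = Dose / Vd = 1871 / 344 = 5.439 mg/L
k = ln2 / t½ = 0.693147 / 28.9 = 0.02398 h⁻¹
t / t½ = 28.90 / 28.9 = 1 half-lives
C = C₀ × (1/2)^1 = 5.439 × 0.5000 = 2.720 mg/L
(2.720 mg/L = 2.720 µg/mL)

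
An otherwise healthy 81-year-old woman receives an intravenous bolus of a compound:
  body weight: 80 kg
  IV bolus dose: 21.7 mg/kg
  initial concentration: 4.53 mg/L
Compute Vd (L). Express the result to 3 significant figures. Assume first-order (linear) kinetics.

Dose = 21.7 × 80 = 1736 mg
Vd = Dose / C₀ = 1736 / 4.53 = 383.2 L

383 L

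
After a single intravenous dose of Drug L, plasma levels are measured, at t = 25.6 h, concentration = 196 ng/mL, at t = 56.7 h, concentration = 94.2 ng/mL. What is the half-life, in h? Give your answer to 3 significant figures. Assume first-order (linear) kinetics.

k = ln(C₁/C₂) / (t₂ − t₁) = ln(196/94.2) / (56.7 − 25.6)
  = 0.7327 / 31.10 = 0.02356 h⁻¹
t½ = ln2 / k = 0.693147 / 0.02356 = 29.42 h

29.4 h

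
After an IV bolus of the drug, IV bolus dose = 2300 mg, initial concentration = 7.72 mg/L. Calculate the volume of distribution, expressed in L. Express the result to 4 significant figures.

Vd = Dose / C₀ = 2300 / 7.72 = 297.9 L

297.9 L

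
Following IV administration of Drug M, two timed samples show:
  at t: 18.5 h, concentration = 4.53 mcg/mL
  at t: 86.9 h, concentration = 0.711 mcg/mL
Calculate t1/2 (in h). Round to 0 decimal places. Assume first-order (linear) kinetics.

26 h

k = ln(C₁/C₂) / (t₂ − t₁) = ln(4.53/0.711) / (86.9 − 18.5)
  = 1.852 / 68.40 = 0.02708 h⁻¹
t½ = ln2 / k = 0.693147 / 0.02708 = 25.60 h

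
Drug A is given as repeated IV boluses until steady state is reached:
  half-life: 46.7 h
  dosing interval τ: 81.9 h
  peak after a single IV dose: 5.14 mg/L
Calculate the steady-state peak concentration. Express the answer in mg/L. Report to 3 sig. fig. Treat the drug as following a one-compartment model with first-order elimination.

k = ln2 / t½ = 0.693147 / 46.7 = 0.01484 h⁻¹
e^(−kτ) = e^(−0.01484 × 81.9) = 0.2966
Accumulation ratio R = 1 / (1 − e^(−kτ)) = 1 / (1 − 0.2966) = 1.422
Steady-state peak = C₀ × R = 5.14 × 1.422 = 7.309 mg/L

7.31 mg/L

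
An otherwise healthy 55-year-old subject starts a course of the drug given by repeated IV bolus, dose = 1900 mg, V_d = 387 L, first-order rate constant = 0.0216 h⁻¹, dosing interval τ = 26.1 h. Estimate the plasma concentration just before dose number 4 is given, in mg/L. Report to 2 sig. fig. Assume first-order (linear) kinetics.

C₀ per dose = Dose / Vd = 1900 / 387 = 4.910 mg/L
Fraction remaining after one interval: r = e^(−kτ) = e^(−0.02160 × 26.1) = 0.5691
Before dose 4, 3 doses have been given (aged 1τ, 2τ, 3τ).
C_trough = C₀ × (r + r² + … + r^3) = C₀ × r(1−r^3)/(1−r)
        = 4.910 × 0.5691 × (1 − 0.1843) / (1 − 0.5691) = 5.290 mg/L

5.3 mg/L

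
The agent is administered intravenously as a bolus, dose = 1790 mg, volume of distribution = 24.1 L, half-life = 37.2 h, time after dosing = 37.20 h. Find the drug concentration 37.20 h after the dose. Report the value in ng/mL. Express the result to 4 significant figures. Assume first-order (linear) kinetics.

37140 ng/mL

C₀ = Dose / Vd = 1790 / 24.1 = 74.27 mg/L
k = ln2 / t½ = 0.693147 / 37.2 = 0.01863 h⁻¹
t / t½ = 37.20 / 37.2 = 1 half-lives
C = C₀ × (1/2)^1 = 74.27 × 0.5000 = 37.14 mg/L
Convert: 37.14 mg/L × 1000 = 37140 ng/mL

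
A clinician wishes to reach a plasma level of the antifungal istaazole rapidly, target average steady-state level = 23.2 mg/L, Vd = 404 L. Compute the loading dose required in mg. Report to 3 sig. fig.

LD = Css × Vd = 23.2 × 404 = 9373 mg

9370 mg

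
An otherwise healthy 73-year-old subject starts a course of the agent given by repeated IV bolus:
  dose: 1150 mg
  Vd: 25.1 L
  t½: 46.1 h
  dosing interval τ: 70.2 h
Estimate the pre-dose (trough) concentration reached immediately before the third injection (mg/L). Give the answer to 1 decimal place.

21.5 mg/L

C₀ per dose = Dose / Vd = 1150 / 25.1 = 45.82 mg/L
k = ln2 / t½ = 0.693147 / 46.1 = 0.01504 h⁻¹
Fraction remaining after one interval: r = e^(−kτ) = e^(−0.01504 × 70.2) = 0.3479
Before dose 3, 2 doses have been given (aged 1τ, 2τ).
C_trough = C₀ × (r + r²) = 45.82 × (0.3479 + 0.1210) = 21.48 mg/L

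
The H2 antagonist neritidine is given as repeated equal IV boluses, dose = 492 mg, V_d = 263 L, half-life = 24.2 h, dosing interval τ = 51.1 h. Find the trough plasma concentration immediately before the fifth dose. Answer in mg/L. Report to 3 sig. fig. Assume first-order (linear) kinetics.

C₀ per dose = Dose / Vd = 492 / 263 = 1.871 mg/L
k = ln2 / t½ = 0.693147 / 24.2 = 0.02864 h⁻¹
Fraction remaining after one interval: r = e^(−kτ) = e^(−0.02864 × 51.1) = 0.2314
Before dose 5, 4 doses have been given (aged 1τ, 2τ, 3τ, 4τ).
C_trough = C₀ × (r + r² + … + r^4) = C₀ × r(1−r^4)/(1−r)
        = 1.871 × 0.2314 × (1 − 0.002867) / (1 − 0.2314) = 0.5617 mg/L

0.562 mg/L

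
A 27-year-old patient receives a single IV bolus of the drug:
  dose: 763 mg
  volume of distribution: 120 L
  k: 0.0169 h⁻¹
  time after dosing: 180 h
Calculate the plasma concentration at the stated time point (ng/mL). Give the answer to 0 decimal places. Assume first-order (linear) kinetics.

304 ng/mL

C₀ = Dose / Vd = 763.0 / 120 = 6.358 mg/L
C = C₀ · e^(−k·t) = 6.358 × e^(−0.01690 × 180)
  = 6.358 × 0.04774 = 0.3035 mg/L
Convert: 0.3035 mg/L × 1000 = 303.5 ng/mL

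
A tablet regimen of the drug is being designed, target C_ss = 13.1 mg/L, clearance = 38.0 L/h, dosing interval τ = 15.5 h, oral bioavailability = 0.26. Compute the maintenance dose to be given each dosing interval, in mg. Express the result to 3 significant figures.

At steady state, F × (Dose/τ) = Css × CL.
Dose = Css × CL × τ / F = 13.1 × 38.00 × 15.5 / 0.26 = 29680 mg

29700 mg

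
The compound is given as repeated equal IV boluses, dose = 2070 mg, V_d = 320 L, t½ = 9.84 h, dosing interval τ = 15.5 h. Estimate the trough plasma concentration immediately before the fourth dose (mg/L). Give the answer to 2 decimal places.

3.14 mg/L

C₀ per dose = Dose / Vd = 2070 / 320 = 6.469 mg/L
k = ln2 / t½ = 0.693147 / 9.84 = 0.07044 h⁻¹
Fraction remaining after one interval: r = e^(−kτ) = e^(−0.07044 × 15.5) = 0.3356
Before dose 4, 3 doses have been given (aged 1τ, 2τ, 3τ).
C_trough = C₀ × (r + r² + … + r^3) = C₀ × r(1−r^3)/(1−r)
        = 6.469 × 0.3356 × (1 − 0.03780) / (1 − 0.3356) = 3.144 mg/L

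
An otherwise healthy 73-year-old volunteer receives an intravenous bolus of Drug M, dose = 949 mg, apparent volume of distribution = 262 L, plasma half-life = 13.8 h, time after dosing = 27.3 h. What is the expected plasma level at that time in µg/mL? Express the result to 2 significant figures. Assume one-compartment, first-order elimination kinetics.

0.92 µg/mL

C₀ = Dose / Vd = 949.0 / 262 = 3.622 mg/L
k = ln2 / t½ = 0.693147 / 13.8 = 0.05023 h⁻¹
C = C₀ · e^(−k·t) = 3.622 × e^(−0.05023 × 27.3)
  = 3.622 × 0.2538 = 0.9193 mg/L
(0.9193 mg/L = 0.9193 µg/mL)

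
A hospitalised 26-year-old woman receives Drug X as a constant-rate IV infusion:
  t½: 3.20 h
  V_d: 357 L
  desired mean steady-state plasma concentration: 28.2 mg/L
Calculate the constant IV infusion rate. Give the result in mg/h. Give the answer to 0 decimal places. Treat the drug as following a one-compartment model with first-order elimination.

2181 mg/h

k = ln2 / t½ = 0.693147 / 3.20 = 0.2166 h⁻¹
CL = k × Vd = 0.2166 × 357 = 77.33 L/h
At steady state, infusion rate R₀ = Css × CL = 28.2 × 77.33 = 2181 mg/h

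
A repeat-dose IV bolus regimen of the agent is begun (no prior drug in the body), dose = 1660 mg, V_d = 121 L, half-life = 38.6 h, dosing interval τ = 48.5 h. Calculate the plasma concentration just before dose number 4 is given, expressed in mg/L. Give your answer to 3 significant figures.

9.15 mg/L

C₀ per dose = Dose / Vd = 1660 / 121 = 13.72 mg/L
k = ln2 / t½ = 0.693147 / 38.6 = 0.01796 h⁻¹
Fraction remaining after one interval: r = e^(−kτ) = e^(−0.01796 × 48.5) = 0.4185
Before dose 4, 3 doses have been given (aged 1τ, 2τ, 3τ).
C_trough = C₀ × (r + r² + … + r^3) = C₀ × r(1−r^3)/(1−r)
        = 13.72 × 0.4185 × (1 − 0.07330) / (1 − 0.4185) = 9.150 mg/L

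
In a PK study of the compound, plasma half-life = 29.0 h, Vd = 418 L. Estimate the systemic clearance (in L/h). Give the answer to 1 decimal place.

k = ln2 / t½ = 0.693147 / 29.0 = 0.02390 h⁻¹
CL = k × Vd = 0.02390 × 418 = 9.990 L/h

10.0 L/h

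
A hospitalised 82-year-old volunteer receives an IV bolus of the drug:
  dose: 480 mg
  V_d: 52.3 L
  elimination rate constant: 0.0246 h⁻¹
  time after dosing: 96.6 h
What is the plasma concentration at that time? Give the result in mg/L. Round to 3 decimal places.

C₀ = Dose / Vd = 480.0 / 52.3 = 9.178 mg/L
C = C₀ · e^(−k·t) = 9.178 × e^(−0.02460 × 96.6)
  = 9.178 × 0.09289 = 0.8525 mg/L

0.853 mg/L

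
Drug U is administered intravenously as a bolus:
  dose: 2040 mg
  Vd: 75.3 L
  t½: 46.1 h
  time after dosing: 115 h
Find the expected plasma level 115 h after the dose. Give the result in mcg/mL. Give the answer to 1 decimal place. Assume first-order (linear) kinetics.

C₀ = Dose / Vd = 2040 / 75.3 = 27.09 mg/L
k = ln2 / t½ = 0.693147 / 46.1 = 0.01504 h⁻¹
C = C₀ · e^(−k·t) = 27.09 × e^(−0.01504 × 115)
  = 27.09 × 0.1774 = 4.806 mg/L
(4.806 mg/L = 4.806 mcg/mL)

4.8 mcg/mL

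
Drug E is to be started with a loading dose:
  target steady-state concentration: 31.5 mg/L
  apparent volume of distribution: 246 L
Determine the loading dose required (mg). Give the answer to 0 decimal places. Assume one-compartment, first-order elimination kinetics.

7749 mg

LD = Css × Vd = 31.5 × 246 = 7749 mg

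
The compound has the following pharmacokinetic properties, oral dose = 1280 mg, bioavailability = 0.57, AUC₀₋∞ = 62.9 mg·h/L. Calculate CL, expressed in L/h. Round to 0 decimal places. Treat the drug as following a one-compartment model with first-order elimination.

12 L/h

CL = F·Dose / AUC = 0.57 × 1280 / 62.9 = 11.60 L/h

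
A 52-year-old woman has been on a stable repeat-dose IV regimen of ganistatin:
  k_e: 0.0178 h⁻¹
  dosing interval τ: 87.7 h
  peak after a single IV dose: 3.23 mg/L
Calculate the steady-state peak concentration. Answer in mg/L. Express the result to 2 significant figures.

4.1 mg/L

e^(−kτ) = e^(−0.01780 × 87.7) = 0.2099
Accumulation ratio R = 1 / (1 − e^(−kτ)) = 1 / (1 − 0.2099) = 1.266
Steady-state peak = C₀ × R = 3.23 × 1.266 = 4.089 mg/L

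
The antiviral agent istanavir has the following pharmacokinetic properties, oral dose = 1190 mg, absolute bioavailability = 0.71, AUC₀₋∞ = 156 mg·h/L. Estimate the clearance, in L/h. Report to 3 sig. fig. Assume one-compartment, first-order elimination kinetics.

CL = F·Dose / AUC = 0.71 × 1190 / 156 = 5.416 L/h

5.42 L/h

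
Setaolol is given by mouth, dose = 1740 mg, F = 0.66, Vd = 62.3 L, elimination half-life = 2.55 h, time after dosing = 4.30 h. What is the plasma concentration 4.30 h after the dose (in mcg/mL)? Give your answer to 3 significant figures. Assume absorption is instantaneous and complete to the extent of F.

Amount reaching circulation = F × Dose = 0.66 × 1740 = 1148 mg
C₀ = F·Dose / Vd = 1148 / 62.3 = 18.43 mg/L
k = ln2 / t½ = 0.693147 / 2.55 = 0.2718 h⁻¹
C = C₀ · e^(−k·t) = 18.43 × e^(−0.2718 × 4.30)
  = 18.43 × 0.3108 = 5.728 mg/L
(5.728 mg/L = 5.728 mcg/mL)

5.73 mcg/mL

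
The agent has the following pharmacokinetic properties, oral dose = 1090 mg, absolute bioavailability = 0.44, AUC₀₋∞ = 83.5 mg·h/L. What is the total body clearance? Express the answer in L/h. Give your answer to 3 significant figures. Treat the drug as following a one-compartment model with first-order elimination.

CL = F·Dose / AUC = 0.44 × 1090 / 83.5 = 5.744 L/h

5.74 L/h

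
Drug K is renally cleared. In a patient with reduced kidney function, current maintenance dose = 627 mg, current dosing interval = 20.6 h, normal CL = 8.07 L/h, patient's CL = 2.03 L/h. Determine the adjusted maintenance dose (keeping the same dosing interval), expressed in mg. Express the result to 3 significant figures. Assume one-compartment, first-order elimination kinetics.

158 mg

To keep the same average steady-state level, dosing rate must scale with clearance.
CL ratio = 2.03 / 8.07 = 0.2515
New dose (same interval) = 627 × 0.2515 = 157.7 mg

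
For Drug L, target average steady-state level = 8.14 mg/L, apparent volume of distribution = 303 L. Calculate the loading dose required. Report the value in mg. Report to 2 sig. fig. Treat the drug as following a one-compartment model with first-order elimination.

2500 mg

LD = Css × Vd = 8.14 × 303 = 2466 mg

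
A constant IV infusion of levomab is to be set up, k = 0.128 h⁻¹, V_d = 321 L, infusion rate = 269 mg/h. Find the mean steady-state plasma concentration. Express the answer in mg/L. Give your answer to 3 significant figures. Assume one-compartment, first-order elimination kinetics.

6.55 mg/L

CL = k × Vd = 0.1280 × 321 = 41.09 L/h
At steady state Css = R₀ / CL = 269 / 41.09 = 6.547 mg/L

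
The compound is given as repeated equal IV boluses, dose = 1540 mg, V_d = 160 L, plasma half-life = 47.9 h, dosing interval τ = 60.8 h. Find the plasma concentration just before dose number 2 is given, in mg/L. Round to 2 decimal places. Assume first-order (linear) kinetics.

C₀ per dose = Dose / Vd = 1540 / 160 = 9.625 mg/L
k = ln2 / t½ = 0.693147 / 47.9 = 0.01447 h⁻¹
Fraction remaining after one interval: r = e^(−kτ) = e^(−0.01447 × 60.8) = 0.4149
Before dose 2, 1 dose has been given (aged 1τ).
C_trough = C₀ × r = 9.625 × 0.4149 = 3.993 mg/L

3.99 mg/L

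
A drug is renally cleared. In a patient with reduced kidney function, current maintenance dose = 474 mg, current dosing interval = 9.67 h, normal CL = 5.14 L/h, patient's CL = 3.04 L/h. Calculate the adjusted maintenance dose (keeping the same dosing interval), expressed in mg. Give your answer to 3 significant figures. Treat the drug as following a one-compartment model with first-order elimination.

280 mg

To keep the same average steady-state level, dosing rate must scale with clearance.
CL ratio = 3.04 / 5.14 = 0.5914
New dose (same interval) = 474 × 0.5914 = 280.3 mg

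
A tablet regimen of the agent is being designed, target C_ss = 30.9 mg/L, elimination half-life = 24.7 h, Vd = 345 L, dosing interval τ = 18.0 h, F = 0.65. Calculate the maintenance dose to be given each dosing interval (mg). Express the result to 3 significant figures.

8280 mg

k = ln2 / t½ = 0.693147 / 24.7 = 0.02806 h⁻¹
CL = k × Vd = 0.02806 × 345 = 9.681 L/h
At steady state, F × (Dose/τ) = Css × CL.
Dose = Css × CL × τ / F = 30.9 × 9.681 × 18.0 / 0.65 = 8284 mg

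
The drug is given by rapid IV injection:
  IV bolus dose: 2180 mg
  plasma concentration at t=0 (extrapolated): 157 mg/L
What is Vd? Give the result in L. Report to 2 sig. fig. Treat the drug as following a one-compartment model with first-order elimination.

Vd = Dose / C₀ = 2180 / 157 = 13.89 L

14 L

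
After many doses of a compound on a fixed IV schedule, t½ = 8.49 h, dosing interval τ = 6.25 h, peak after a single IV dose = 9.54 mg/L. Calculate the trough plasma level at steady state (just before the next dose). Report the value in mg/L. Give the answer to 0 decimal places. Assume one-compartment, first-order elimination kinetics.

14 mg/L

k = ln2 / t½ = 0.693147 / 8.49 = 0.08164 h⁻¹
e^(−kτ) = e^(−0.08164 × 6.25) = 0.6003
Accumulation ratio R = 1 / (1 − e^(−kτ)) = 1 / (1 − 0.6003) = 2.502
Steady-state trough = C₀ × R × e^(−kτ) = 9.54 × 2.502 × 0.6003 = 14.33 mg/L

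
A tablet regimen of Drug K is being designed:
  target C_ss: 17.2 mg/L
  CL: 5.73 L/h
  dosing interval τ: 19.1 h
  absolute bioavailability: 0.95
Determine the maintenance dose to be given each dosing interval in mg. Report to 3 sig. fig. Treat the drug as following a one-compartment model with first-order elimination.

At steady state, F × (Dose/τ) = Css × CL.
Dose = Css × CL × τ / F = 17.2 × 5.730 × 19.1 / 0.95 = 1981 mg

1980 mg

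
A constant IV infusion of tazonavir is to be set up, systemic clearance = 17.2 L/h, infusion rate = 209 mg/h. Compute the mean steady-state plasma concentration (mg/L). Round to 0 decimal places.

At steady state Css = R₀ / CL = 209 / 17.20 = 12.15 mg/L

12 mg/L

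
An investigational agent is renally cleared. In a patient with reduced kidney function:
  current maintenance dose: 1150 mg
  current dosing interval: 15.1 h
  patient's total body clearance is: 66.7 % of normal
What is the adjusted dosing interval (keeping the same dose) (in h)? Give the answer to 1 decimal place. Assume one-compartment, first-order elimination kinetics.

22.6 h

To keep the same average steady-state level, dosing rate must scale with clearance.
CL ratio = 66.7 / 100 = 0.6670
New interval (same dose) = 15.1 / 0.6670 = 22.64 h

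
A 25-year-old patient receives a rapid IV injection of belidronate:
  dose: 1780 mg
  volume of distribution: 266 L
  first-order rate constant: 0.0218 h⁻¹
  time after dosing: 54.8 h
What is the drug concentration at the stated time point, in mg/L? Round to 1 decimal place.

C₀ = Dose / Vd = 1780 / 266 = 6.692 mg/L
C = C₀ · e^(−k·t) = 6.692 × e^(−0.02180 × 54.8)
  = 6.692 × 0.3028 = 2.026 mg/L

2.0 mg/L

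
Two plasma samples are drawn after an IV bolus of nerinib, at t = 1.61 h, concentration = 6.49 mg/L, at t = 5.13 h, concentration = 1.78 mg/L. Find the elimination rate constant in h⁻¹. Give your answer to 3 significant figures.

k = ln(C₁/C₂) / (t₂ − t₁) = ln(6.49/1.78) / (5.13 − 1.61)
  = 1.294 / 3.520 = 0.3676 h⁻¹

0.368 h⁻¹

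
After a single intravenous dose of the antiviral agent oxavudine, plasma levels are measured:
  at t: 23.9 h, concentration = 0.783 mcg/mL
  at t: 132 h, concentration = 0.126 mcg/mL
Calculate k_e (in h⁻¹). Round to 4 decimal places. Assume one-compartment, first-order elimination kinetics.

k = ln(C₁/C₂) / (t₂ − t₁) = ln(0.783/0.126) / (132 − 23.9)
  = 1.827 / 108.1 = 0.01690 h⁻¹

0.0169 h⁻¹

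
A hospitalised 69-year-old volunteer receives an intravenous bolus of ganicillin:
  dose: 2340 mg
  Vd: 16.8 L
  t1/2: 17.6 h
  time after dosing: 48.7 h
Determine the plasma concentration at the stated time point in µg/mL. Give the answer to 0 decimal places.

20 µg/mL

C₀ = Dose / Vd = 2340 / 16.8 = 139.3 mg/L
k = ln2 / t½ = 0.693147 / 17.6 = 0.03938 h⁻¹
C = C₀ · e^(−k·t) = 139.3 × e^(−0.03938 × 48.7)
  = 139.3 × 0.1469 = 20.46 mg/L
(20.46 mg/L = 20.46 µg/mL)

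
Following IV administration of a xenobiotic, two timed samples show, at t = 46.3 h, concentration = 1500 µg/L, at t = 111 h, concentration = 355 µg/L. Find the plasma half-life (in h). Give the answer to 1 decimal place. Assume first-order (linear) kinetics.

31.1 h

k = ln(C₁/C₂) / (t₂ − t₁) = ln(1500/355) / (111 − 46.3)
  = 1.441 / 64.70 = 0.02227 h⁻¹
t½ = ln2 / k = 0.693147 / 0.02227 = 31.12 h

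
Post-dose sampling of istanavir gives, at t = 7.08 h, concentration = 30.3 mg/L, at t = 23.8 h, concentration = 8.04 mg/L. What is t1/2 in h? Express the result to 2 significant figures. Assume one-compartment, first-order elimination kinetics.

k = ln(C₁/C₂) / (t₂ − t₁) = ln(30.3/8.04) / (23.8 − 7.08)
  = 1.327 / 16.72 = 0.07937 h⁻¹
t½ = ln2 / k = 0.693147 / 0.07937 = 8.733 h

8.7 h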